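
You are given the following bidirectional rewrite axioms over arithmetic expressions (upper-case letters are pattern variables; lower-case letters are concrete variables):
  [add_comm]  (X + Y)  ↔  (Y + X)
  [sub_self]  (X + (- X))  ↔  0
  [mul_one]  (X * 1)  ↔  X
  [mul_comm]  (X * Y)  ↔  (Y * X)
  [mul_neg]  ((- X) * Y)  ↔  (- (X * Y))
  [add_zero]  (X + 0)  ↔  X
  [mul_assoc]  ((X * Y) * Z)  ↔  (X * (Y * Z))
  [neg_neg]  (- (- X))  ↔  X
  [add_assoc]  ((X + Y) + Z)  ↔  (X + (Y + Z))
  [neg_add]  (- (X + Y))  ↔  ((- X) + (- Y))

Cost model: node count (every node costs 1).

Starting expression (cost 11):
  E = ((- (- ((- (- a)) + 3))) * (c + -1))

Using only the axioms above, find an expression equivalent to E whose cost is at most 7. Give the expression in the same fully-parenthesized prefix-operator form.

(1) ((- (- ((- (- a)) + 3))) * (c + -1))  =[mul_comm →]=  ((c + -1) * (- (- ((- (- a)) + 3))))
(2) (- (- a))  =[neg_neg →]=  a    ⊢ ((c + -1) * (- (- (a + 3))))
(3) (- (- (a + 3)))  =[neg_neg →]=  (a + 3)    ⊢ cost 7, within 7

((c + -1) * (a + 3))   [cost 7]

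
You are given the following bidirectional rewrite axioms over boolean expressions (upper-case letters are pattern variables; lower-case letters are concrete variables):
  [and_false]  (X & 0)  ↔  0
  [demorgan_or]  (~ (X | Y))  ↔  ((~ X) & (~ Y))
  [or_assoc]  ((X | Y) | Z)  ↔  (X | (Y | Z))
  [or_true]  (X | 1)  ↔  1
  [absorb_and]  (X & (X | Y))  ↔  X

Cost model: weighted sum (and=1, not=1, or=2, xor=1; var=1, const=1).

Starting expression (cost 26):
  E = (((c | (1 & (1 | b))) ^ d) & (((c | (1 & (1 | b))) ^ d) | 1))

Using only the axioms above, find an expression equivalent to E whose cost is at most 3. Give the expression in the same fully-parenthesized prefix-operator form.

1. [absorb_and →] (((c | (1 & (1 | b))) ^ d) & (((c | (1 & (1 | b))) ^ d) | 1))  →  ((c | (1 & (1 | b))) ^ d)
2. [absorb_and →] (1 & (1 | b))  →  1;  E = ((c | 1) ^ d)
3. [or_true →] (c | 1)  →  1;  cost 3 ≤ 3, done

(1 ^ d)   [cost 3]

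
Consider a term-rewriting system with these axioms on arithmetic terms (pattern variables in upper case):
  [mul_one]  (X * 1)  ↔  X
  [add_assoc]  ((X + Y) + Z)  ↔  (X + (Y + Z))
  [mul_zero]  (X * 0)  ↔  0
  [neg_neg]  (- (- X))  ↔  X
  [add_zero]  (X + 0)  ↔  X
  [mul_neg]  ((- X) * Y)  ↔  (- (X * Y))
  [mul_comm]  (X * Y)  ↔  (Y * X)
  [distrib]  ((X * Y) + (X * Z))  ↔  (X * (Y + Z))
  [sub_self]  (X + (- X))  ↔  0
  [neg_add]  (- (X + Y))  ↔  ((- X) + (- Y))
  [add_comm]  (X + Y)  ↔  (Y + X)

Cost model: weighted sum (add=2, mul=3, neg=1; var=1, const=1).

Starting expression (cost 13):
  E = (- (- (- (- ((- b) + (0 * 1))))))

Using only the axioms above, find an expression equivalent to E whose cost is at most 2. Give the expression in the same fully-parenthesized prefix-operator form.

step 1: neg_neg (→) rewrites (- (- (- (- ((- b) + (0 * 1)))))) into (- (- ((- b) + (0 * 1))))
step 2: mul_one (→) rewrites (0 * 1) into 0, now (- (- ((- b) + 0)))
step 3: add_zero (→) rewrites ((- b) + 0) into (- b), now (- (- (- b)))
step 4: neg_neg (→) rewrites (- (- b)) into b, reaching cost 2 (bound 2)

(- b)   [cost 2]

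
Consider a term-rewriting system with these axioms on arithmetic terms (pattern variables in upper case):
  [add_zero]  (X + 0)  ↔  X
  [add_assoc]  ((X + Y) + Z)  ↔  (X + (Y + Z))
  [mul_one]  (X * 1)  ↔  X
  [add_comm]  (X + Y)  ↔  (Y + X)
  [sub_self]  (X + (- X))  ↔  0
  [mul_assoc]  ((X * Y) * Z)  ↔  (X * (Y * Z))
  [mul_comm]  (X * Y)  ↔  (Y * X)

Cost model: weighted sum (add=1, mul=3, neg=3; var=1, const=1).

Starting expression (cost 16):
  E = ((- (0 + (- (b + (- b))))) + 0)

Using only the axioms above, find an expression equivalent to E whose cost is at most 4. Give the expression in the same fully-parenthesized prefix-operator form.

(- 0)   [cost 4]

step 1: sub_self (→) rewrites (b + (- b)) into 0, now ((- (0 + (- 0))) + 0)
step 2: add_zero (→) rewrites ((- (0 + (- 0))) + 0) into (- (0 + (- 0)))
step 3: sub_self (→) rewrites (0 + (- 0)) into 0, reaching cost 4 (bound 4)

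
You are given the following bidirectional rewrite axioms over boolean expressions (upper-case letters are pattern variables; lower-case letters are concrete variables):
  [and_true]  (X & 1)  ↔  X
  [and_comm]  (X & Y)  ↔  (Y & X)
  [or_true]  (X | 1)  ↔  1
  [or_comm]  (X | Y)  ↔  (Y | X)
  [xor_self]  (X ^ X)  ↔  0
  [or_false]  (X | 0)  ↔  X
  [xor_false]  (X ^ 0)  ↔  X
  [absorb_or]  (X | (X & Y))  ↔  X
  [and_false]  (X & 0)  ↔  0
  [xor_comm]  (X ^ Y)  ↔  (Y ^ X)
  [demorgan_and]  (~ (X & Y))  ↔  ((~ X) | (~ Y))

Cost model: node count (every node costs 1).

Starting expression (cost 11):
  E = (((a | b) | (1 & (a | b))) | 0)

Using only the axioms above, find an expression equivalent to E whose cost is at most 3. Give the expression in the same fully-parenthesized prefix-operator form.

1. [and_comm →] (1 & (a | b))  →  ((a | b) & 1);  E = (((a | b) | ((a | b) & 1)) | 0)
2. [or_false →] (((a | b) | ((a | b) & 1)) | 0)  →  ((a | b) | ((a | b) & 1))
3. [absorb_or →] ((a | b) | ((a | b) & 1))  →  (a | b);  cost 3 ≤ 3, done

(a | b)   [cost 3]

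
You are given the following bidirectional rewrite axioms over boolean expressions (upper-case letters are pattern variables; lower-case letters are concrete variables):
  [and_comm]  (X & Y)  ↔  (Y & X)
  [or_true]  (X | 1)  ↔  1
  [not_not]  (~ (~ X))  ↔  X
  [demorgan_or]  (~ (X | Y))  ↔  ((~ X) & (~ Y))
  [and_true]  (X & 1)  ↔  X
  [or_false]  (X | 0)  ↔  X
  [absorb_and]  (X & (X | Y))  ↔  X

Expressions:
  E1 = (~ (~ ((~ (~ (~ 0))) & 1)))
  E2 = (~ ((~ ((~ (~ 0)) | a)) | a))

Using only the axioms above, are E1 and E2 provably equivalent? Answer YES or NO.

The axioms are sound identities: if E1 ↔* E2 then E1 and E2 evaluate identically under any assignment.
Under a=0: E1 evaluates to 1, E2 to 0. Distinct ⇒ no rewrite sequence connects them.

NO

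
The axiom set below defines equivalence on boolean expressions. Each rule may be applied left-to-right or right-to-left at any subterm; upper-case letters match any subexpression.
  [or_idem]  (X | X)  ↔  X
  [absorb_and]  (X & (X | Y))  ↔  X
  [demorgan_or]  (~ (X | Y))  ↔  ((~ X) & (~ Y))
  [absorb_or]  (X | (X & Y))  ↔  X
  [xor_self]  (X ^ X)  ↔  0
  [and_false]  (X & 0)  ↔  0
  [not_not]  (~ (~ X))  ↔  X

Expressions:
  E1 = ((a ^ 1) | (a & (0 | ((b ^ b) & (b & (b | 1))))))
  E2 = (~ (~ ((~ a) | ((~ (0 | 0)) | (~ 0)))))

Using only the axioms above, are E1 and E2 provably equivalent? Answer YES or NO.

The axioms are sound identities: if E1 ↔* E2 then E1 and E2 evaluate identically under any assignment.
Under a=1, b=0: E1 evaluates to 0, E2 to 1. Distinct ⇒ no rewrite sequence connects them.

NO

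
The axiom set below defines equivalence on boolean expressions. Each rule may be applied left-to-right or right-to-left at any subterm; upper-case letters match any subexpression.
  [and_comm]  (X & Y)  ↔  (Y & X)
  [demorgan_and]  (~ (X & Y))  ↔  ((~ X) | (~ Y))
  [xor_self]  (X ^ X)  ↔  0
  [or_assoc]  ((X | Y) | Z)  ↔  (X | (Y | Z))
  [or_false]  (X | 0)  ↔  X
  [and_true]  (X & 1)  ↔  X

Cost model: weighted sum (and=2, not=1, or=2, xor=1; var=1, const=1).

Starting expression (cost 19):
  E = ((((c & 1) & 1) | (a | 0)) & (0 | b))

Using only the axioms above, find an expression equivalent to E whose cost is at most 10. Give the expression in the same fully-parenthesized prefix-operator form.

step 1: and_true (→) rewrites (c & 1) into c, now (((c & 1) | (a | 0)) & (0 | b))
step 2: or_false (→) rewrites (a | 0) into a, now (((c & 1) | a) & (0 | b))
step 3: and_true (→) rewrites (c & 1) into c, reaching cost 10 (bound 10)

((c | a) & (0 | b))   [cost 10]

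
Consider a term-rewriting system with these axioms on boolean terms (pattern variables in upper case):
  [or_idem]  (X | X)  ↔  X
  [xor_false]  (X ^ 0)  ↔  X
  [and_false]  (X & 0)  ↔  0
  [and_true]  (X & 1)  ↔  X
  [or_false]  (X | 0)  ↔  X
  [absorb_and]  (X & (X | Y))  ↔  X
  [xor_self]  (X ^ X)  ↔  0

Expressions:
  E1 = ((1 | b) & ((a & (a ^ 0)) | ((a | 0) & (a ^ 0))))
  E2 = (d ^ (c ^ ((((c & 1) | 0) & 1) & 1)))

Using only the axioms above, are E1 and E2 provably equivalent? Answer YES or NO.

All listed rules preserve value, hence provable equivalence implies equal values everywhere; look for a separating assignment.
a=0, b=0, c=0, d=1 gives E1 ↦ 0, E2 ↦ 1; values differ ⇒ not provably equivalent.

NO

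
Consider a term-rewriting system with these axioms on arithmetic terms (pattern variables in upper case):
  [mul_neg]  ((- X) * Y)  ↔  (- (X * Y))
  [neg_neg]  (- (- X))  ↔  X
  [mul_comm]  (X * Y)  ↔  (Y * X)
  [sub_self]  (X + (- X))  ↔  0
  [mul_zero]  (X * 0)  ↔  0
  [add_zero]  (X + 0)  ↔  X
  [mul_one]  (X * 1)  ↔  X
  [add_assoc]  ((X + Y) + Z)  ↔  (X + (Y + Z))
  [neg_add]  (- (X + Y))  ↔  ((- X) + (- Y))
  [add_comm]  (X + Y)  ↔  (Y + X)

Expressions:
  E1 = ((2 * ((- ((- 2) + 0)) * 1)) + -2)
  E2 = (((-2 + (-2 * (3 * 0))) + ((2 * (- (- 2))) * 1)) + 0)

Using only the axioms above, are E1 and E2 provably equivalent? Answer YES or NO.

YES

step 1: mul_one (→) rewrites ((- ((- 2) + 0)) * 1) into (- ((- 2) + 0)), now ((2 * (- ((- 2) + 0))) + -2)
step 2: add_zero (→) rewrites ((- 2) + 0) into (- 2), now ((2 * (- (- 2))) + -2)
step 3: neg_neg (→) rewrites (- (- 2)) into 2, now ((2 * 2) + -2)
step 4: add_zero (←) rewrites -2 into (-2 + 0), now ((2 * 2) + (-2 + 0))
step 5: mul_zero (←) rewrites 0 into (-2 * 0), now ((2 * 2) + (-2 + (-2 * 0)))
step 6: add_comm (→) rewrites ((2 * 2) + (-2 + (-2 * 0))) into ((-2 + (-2 * 0)) + (2 * 2))
step 7: mul_zero (←) rewrites 0 into (3 * 0), now ((-2 + (-2 * (3 * 0))) + (2 * 2))
step 8: mul_one (←) rewrites (2 * 2) into ((2 * 2) * 1), now ((-2 + (-2 * (3 * 0))) + ((2 * 2) * 1))
step 9: neg_neg (←) rewrites 2 into (- (- 2)), now ((-2 + (-2 * (3 * 0))) + ((2 * (- (- 2))) * 1))
step 10: add_zero (←) rewrites ((-2 + (-2 * (3 * 0))) + ((2 * (- (- 2))) * 1)) into (((-2 + (-2 * (3 * 0))) + ((2 * (- (- 2))) * 1)) + 0), which is E2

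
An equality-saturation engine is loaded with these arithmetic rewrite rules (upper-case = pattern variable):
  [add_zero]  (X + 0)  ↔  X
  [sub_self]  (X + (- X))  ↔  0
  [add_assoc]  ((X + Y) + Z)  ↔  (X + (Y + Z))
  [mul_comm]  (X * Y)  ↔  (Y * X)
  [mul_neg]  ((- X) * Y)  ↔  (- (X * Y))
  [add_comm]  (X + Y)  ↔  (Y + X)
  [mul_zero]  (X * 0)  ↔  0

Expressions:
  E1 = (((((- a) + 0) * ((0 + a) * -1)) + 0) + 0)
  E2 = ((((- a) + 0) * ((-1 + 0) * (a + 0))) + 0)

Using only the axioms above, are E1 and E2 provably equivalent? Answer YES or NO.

YES

(1) ((((- a) + 0) * ((0 + a) * -1)) + 0)  =[add_zero →]=  (((- a) + 0) * ((0 + a) * -1))    ⊢ ((((- a) + 0) * ((0 + a) * -1)) + 0)
(2) (0 + a)  =[add_comm →]=  (a + 0)    ⊢ ((((- a) + 0) * ((a + 0) * -1)) + 0)
(3) (a + 0)  =[add_zero →]=  a    ⊢ ((((- a) + 0) * (a * -1)) + 0)
(4) ((- a) + 0)  =[add_zero →]=  (- a)    ⊢ (((- a) * (a * -1)) + 0)
(5) (((- a) * (a * -1)) + 0)  =[add_zero →]=  ((- a) * (a * -1))
(6) (a * -1)  =[mul_comm →]=  (-1 * a)    ⊢ ((- a) * (-1 * a))
(7) ((- a) * (-1 * a))  =[mul_comm →]=  ((-1 * a) * (- a))
(8) a  =[add_zero ←]=  (a + 0)    ⊢ ((-1 * (a + 0)) * (- a))
(9) ((-1 * (a + 0)) * (- a))  =[mul_comm →]=  ((- a) * (-1 * (a + 0)))
(10) (- a)  =[add_zero ←]=  ((- a) + 0)    ⊢ (((- a) + 0) * (-1 * (a + 0)))
(11) -1  =[add_zero ←]=  (-1 + 0)    ⊢ (((- a) + 0) * ((-1 + 0) * (a + 0)))
(12) (((- a) + 0) * ((-1 + 0) * (a + 0)))  =[add_zero ←]=  ((((- a) + 0) * ((-1 + 0) * (a + 0))) + 0)    ⊢ E2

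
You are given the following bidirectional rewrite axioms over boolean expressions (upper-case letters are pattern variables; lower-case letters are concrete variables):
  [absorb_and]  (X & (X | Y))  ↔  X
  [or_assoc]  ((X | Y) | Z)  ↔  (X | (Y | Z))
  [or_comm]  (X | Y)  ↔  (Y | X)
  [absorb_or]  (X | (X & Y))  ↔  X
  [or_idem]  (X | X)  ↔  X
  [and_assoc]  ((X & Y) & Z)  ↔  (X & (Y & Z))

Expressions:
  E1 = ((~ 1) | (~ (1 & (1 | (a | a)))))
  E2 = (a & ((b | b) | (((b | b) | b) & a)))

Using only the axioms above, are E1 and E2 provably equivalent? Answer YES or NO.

Every axiom is a valid identity, so a rewrite proof would force E1 and E2 to agree under every assignment.
At a=1, b=1: E1 = 0 but E2 = 1; they differ, so no derivation exists.

NO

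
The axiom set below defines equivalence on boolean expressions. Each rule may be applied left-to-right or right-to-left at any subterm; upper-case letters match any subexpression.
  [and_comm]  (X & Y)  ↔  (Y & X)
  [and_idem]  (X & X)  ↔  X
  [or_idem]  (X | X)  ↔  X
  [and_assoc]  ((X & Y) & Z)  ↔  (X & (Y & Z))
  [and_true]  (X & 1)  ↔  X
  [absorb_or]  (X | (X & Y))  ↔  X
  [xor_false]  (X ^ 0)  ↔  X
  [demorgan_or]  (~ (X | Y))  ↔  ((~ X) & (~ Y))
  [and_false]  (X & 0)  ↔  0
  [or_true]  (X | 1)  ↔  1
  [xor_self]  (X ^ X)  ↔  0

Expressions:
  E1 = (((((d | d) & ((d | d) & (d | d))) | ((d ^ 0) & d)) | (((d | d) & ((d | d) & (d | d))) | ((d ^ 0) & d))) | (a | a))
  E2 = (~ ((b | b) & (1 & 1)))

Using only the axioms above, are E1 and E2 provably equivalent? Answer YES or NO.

All listed rules preserve value, hence provable equivalence implies equal values everywhere; look for a separating assignment.
a=0, b=0, d=0 gives E1 ↦ 0, E2 ↦ 1; values differ ⇒ not provably equivalent.

NO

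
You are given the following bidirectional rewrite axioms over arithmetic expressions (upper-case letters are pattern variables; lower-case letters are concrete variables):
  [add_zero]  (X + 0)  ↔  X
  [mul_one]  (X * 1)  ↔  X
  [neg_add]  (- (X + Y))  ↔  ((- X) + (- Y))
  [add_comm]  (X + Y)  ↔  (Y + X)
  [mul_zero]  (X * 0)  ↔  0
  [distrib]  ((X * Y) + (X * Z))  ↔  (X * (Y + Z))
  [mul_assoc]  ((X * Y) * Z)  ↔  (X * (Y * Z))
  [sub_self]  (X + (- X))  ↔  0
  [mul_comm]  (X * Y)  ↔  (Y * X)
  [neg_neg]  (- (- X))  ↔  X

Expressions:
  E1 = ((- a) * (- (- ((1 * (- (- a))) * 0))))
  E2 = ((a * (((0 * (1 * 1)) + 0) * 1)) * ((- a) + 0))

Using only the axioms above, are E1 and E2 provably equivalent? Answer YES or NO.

1. [neg_neg →] (- (- a))  →  a;  E1 = ((- a) * (- (- ((1 * a) * 0))))
2. [mul_comm →] (1 * a)  →  (a * 1);  E1 = ((- a) * (- (- ((a * 1) * 0))))
3. [mul_one →] (a * 1)  →  a;  E1 = ((- a) * (- (- (a * 0))))
4. [mul_comm →] (a * 0)  →  (0 * a);  E1 = ((- a) * (- (- (0 * a))))
5. [neg_neg →] (- (- (0 * a)))  →  (0 * a);  E1 = ((- a) * (0 * a))
6. [mul_comm →] (0 * a)  →  (a * 0);  E1 = ((- a) * (a * 0))
7. [add_zero ←] (- a)  →  ((- a) + 0);  E1 = (((- a) + 0) * (a * 0))
8. [add_zero ←] 0  →  (0 + 0);  E1 = (((- a) + 0) * (a * (0 + 0)))
9. [mul_comm →] (((- a) + 0) * (a * (0 + 0)))  →  ((a * (0 + 0)) * ((- a) + 0))
10. [mul_one ←] (0 + 0)  →  ((0 + 0) * 1);  E1 = ((a * ((0 + 0) * 1)) * ((- a) + 0))
11. [mul_one ←] 0  →  (0 * 1);  E1 = ((a * (((0 * 1) + 0) * 1)) * ((- a) + 0))
12. [mul_one ←] 1  →  (1 * 1);  this is E2

YES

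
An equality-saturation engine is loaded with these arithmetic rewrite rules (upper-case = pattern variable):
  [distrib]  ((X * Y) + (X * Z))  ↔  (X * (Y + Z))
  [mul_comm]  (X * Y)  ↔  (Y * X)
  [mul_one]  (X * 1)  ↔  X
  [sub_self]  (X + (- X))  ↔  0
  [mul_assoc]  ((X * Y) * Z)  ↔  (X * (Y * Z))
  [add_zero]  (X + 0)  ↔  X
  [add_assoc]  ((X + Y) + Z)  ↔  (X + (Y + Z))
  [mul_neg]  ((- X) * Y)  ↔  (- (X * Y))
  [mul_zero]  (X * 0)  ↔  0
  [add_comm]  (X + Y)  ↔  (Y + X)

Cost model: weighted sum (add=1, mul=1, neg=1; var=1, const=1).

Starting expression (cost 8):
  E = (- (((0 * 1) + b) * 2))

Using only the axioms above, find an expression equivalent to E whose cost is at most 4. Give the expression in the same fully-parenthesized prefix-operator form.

(- (b * 2))   [cost 4]

1. [add_comm →] ((0 * 1) + b)  →  (b + (0 * 1));  E = (- ((b + (0 * 1)) * 2))
2. [mul_one →] (0 * 1)  →  0;  E = (- ((b + 0) * 2))
3. [add_zero →] (b + 0)  →  b;  cost 4 ≤ 4, done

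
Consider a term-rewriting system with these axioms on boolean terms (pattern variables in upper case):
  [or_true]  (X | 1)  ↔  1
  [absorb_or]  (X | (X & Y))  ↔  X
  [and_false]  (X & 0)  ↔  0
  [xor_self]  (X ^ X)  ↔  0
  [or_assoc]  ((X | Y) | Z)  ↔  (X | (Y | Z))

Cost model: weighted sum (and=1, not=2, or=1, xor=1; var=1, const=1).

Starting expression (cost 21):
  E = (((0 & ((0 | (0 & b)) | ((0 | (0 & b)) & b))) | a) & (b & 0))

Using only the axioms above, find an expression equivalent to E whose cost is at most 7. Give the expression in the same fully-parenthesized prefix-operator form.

((0 | a) & (b & 0))   [cost 7]

1. [absorb_or →] ((0 | (0 & b)) | ((0 | (0 & b)) & b))  →  (0 | (0 & b));  E = (((0 & (0 | (0 & b))) | a) & (b & 0))
2. [absorb_or →] (0 | (0 & b))  →  0;  E = (((0 & 0) | a) & (b & 0))
3. [and_false →] (0 & 0)  →  0;  cost 7 ≤ 7, done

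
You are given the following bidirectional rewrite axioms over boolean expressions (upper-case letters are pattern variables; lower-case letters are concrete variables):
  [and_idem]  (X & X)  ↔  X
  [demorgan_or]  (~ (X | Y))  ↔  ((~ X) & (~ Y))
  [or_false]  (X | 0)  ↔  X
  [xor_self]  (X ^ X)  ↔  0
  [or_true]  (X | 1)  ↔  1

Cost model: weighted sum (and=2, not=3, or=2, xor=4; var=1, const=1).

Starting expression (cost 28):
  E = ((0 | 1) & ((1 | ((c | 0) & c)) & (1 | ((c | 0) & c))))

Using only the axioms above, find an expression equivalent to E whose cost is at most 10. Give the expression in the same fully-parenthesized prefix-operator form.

step 1: and_idem (→) rewrites ((1 | ((c | 0) & c)) & (1 | ((c | 0) & c))) into (1 | ((c | 0) & c)), now ((0 | 1) & (1 | ((c | 0) & c)))
step 2: or_false (→) rewrites (c | 0) into c, now ((0 | 1) & (1 | (c & c)))
step 3: and_idem (→) rewrites (c & c) into c, reaching cost 10 (bound 10)

((0 | 1) & (1 | c))   [cost 10]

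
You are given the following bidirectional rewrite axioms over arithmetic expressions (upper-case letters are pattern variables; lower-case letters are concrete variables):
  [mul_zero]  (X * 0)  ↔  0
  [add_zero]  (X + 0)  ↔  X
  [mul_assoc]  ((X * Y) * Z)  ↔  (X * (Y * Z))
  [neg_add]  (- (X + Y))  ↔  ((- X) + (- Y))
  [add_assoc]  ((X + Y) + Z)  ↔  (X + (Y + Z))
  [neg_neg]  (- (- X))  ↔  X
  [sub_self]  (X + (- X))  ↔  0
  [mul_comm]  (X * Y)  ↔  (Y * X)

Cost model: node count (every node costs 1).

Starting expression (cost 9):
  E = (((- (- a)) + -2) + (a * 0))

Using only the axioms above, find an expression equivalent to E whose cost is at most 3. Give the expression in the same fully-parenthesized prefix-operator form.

(a + -2)   [cost 3]

1. [neg_neg →] (- (- a))  →  a;  E = ((a + -2) + (a * 0))
2. [mul_zero →] (a * 0)  →  0;  E = ((a + -2) + 0)
3. [add_zero →] ((a + -2) + 0)  →  (a + -2);  cost 3 ≤ 3, done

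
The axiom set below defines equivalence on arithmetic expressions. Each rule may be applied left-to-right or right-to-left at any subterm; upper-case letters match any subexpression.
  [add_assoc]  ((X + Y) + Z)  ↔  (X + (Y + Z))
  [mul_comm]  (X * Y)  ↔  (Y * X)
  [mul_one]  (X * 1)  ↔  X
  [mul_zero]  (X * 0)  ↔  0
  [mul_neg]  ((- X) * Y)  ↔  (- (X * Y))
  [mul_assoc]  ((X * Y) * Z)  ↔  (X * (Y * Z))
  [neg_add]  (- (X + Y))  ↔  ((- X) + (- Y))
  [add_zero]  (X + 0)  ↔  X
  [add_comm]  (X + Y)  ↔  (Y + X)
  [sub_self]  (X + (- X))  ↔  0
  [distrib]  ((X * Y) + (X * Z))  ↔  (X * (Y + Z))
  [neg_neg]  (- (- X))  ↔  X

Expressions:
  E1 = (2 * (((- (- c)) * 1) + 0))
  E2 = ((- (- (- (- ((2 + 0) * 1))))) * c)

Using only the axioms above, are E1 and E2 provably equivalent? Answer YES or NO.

YES

1. [mul_one →] ((- (- c)) * 1)  →  (- (- c));  E1 = (2 * ((- (- c)) + 0))
2. [neg_neg →] (- (- c))  →  c;  E1 = (2 * (c + 0))
3. [add_zero →] (c + 0)  →  c;  E1 = (2 * c)
4. [mul_one ←] 2  →  (2 * 1);  E1 = ((2 * 1) * c)
5. [neg_neg ←] (2 * 1)  →  (- (- (2 * 1)));  E1 = ((- (- (2 * 1))) * c)
6. [add_zero ←] 2  →  (2 + 0);  E1 = ((- (- ((2 + 0) * 1))) * c)
7. [neg_neg ←] ((2 + 0) * 1)  →  (- (- ((2 + 0) * 1)));  this is E2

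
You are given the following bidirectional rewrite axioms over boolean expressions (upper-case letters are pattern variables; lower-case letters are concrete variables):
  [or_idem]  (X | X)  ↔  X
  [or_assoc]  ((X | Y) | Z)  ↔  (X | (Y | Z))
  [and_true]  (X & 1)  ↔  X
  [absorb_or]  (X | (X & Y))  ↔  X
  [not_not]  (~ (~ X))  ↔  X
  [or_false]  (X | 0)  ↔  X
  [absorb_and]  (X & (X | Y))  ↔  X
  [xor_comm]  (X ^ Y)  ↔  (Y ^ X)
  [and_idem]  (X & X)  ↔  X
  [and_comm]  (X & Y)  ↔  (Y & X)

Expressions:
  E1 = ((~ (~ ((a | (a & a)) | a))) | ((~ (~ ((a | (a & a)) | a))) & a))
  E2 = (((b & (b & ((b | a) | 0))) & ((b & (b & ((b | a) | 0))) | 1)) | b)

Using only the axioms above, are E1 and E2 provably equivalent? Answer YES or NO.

NO

Every axiom is a valid identity, so a rewrite proof would force E1 and E2 to agree under every assignment.
At a=0, b=1: E1 = 0 but E2 = 1; they differ, so no derivation exists.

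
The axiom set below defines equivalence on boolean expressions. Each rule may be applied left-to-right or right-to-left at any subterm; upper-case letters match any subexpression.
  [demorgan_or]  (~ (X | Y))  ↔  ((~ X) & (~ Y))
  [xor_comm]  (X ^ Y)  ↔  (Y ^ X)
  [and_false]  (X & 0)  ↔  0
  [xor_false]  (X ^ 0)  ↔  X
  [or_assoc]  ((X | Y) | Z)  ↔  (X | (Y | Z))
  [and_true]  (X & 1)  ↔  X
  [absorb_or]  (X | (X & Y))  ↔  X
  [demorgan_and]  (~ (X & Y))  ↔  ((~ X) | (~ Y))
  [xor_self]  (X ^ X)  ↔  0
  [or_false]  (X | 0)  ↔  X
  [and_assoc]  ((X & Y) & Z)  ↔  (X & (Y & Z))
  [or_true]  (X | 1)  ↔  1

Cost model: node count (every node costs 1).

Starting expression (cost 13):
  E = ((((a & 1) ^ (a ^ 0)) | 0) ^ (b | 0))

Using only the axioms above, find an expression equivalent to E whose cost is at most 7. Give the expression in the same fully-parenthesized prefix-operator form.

(1) (a & 1)  =[and_true →]=  a    ⊢ (((a ^ (a ^ 0)) | 0) ^ (b | 0))
(2) (a ^ 0)  =[xor_false →]=  a    ⊢ (((a ^ a) | 0) ^ (b | 0))
(3) ((a ^ a) | 0)  =[or_false →]=  (a ^ a)    ⊢ cost 7, within 7

((a ^ a) ^ (b | 0))   [cost 7]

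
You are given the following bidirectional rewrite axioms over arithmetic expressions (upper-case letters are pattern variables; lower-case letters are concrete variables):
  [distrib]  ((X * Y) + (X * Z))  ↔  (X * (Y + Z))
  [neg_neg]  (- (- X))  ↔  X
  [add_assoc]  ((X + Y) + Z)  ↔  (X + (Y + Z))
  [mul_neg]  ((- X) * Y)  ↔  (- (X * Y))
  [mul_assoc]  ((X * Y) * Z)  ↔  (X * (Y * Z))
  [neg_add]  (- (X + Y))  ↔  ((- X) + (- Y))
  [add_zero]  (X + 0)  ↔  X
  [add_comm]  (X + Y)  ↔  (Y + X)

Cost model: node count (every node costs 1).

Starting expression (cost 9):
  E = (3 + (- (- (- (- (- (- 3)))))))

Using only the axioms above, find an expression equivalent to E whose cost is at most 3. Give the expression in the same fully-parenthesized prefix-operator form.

(3 + 3)   [cost 3]

1. [neg_neg →] (- (- (- 3)))  →  (- 3);  E = (3 + (- (- (- (- 3)))))
2. [neg_neg →] (- (- (- (- 3))))  →  (- (- 3));  E = (3 + (- (- 3)))
3. [neg_neg →] (- (- 3))  →  3;  cost 3 ≤ 3, done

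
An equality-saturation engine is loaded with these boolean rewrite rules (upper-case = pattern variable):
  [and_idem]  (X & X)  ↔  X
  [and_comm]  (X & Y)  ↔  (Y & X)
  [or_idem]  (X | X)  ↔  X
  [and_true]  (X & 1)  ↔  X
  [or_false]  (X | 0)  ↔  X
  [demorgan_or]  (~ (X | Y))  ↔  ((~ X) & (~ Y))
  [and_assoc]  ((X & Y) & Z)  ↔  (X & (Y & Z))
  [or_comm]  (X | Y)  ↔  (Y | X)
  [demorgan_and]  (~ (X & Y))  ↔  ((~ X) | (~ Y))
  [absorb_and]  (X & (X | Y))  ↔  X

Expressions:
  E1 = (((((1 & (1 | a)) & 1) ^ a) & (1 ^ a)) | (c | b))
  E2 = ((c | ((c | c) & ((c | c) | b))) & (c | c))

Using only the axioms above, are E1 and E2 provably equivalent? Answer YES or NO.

Every axiom is a valid identity, so a rewrite proof would force E1 and E2 to agree under every assignment.
At a=0, b=0, c=0: E1 = 1 but E2 = 0; they differ, so no derivation exists.

NO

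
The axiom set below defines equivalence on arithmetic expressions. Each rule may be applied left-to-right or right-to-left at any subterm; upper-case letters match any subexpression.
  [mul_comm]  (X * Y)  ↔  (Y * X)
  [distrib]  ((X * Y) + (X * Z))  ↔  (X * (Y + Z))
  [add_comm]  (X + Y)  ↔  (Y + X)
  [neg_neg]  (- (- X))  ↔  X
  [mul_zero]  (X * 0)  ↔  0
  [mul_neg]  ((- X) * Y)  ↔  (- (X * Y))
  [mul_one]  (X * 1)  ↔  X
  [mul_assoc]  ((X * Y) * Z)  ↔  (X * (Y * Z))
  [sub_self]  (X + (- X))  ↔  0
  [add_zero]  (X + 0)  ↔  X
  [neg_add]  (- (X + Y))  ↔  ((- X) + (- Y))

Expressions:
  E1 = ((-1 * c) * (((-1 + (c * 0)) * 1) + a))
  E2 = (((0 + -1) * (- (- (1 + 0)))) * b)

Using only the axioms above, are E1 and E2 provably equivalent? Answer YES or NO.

NO

Every axiom is a valid identity, so a rewrite proof would force E1 and E2 to agree under every assignment.
At a=0, b=0, c=1: E1 = 1 but E2 = 0; they differ, so no derivation exists.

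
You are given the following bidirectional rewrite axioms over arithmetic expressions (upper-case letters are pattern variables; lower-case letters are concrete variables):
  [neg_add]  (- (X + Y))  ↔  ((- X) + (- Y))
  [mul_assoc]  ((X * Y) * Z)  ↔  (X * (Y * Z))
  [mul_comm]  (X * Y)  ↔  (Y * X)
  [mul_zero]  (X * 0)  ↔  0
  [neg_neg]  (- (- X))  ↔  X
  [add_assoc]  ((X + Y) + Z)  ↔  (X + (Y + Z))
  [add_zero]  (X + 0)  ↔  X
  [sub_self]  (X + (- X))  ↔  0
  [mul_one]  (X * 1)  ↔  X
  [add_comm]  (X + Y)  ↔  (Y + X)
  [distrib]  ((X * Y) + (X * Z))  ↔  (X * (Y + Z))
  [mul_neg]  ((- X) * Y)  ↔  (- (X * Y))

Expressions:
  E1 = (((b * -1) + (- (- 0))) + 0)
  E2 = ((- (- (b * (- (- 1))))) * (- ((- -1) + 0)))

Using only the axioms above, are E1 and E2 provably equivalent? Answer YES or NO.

1. [add_zero →] (((b * -1) + (- (- 0))) + 0)  →  ((b * -1) + (- (- 0)))
2. [neg_neg →] (- (- 0))  →  0;  E1 = ((b * -1) + 0)
3. [add_zero →] ((b * -1) + 0)  →  (b * -1)
4. [neg_neg ←] -1  →  (- (- -1));  E1 = (b * (- (- -1)))
5. [add_zero ←] (- -1)  →  ((- -1) + 0);  E1 = (b * (- ((- -1) + 0)))
6. [mul_one ←] b  →  (b * 1);  E1 = ((b * 1) * (- ((- -1) + 0)))
7. [neg_neg ←] (b * 1)  →  (- (- (b * 1)));  E1 = ((- (- (b * 1))) * (- ((- -1) + 0)))
8. [neg_neg ←] 1  →  (- (- 1));  this is E2

YES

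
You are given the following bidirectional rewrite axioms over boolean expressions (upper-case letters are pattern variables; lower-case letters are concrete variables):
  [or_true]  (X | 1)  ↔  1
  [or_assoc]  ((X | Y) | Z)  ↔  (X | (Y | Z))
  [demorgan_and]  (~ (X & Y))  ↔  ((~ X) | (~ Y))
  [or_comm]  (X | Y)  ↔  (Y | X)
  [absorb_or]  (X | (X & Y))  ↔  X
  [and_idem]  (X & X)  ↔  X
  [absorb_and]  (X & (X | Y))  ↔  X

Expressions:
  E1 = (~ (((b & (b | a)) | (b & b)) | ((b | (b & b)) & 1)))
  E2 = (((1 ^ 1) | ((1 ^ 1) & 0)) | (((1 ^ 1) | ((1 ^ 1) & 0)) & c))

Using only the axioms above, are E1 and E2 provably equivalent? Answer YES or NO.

NO

The axioms are sound identities: if E1 ↔* E2 then E1 and E2 evaluate identically under any assignment.
Under a=0, b=0, c=0: E1 evaluates to 1, E2 to 0. Distinct ⇒ no rewrite sequence connects them.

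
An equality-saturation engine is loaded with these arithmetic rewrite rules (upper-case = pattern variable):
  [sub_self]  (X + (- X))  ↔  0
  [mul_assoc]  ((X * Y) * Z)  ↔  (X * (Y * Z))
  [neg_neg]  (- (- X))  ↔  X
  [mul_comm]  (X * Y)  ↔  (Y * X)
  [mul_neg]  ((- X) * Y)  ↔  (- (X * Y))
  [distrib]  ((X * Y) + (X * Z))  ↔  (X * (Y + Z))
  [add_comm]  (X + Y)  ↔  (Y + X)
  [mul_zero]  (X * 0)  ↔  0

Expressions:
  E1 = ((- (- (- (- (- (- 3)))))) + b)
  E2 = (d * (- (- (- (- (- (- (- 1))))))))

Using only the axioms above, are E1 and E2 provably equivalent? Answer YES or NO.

The axioms are sound identities: if E1 ↔* E2 then E1 and E2 evaluate identically under any assignment.
Under b=0, d=0: E1 evaluates to 3, E2 to 0. Distinct ⇒ no rewrite sequence connects them.

NO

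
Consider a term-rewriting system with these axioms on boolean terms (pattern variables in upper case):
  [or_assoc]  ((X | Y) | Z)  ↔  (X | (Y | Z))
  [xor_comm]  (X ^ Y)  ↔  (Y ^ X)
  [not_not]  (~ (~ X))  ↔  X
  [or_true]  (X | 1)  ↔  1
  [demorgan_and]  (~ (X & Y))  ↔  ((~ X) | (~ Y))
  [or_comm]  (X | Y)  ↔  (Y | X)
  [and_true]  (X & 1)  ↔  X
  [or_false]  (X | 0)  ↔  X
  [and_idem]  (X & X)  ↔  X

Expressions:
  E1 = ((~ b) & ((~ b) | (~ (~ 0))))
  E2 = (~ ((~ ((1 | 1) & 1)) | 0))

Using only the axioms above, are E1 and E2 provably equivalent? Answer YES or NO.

NO

Every axiom is a valid identity, so a rewrite proof would force E1 and E2 to agree under every assignment.
At b=1: E1 = 0 but E2 = 1; they differ, so no derivation exists.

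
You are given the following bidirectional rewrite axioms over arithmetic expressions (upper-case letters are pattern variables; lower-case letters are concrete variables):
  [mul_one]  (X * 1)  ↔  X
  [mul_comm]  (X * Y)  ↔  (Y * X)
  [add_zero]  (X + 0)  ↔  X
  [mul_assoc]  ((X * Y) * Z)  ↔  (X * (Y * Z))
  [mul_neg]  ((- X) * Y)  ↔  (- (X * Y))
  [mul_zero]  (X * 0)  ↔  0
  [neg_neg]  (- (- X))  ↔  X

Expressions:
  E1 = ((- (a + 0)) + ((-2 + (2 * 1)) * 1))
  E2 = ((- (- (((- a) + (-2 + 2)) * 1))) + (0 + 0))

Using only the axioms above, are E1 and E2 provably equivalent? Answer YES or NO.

YES

step 1: add_zero (→) rewrites (a + 0) into a, now ((- a) + ((-2 + (2 * 1)) * 1))
step 2: mul_one (→) rewrites (2 * 1) into 2, now ((- a) + ((-2 + 2) * 1))
step 3: mul_one (→) rewrites ((-2 + 2) * 1) into (-2 + 2), now ((- a) + (-2 + 2))
step 4: add_zero (←) rewrites ((- a) + (-2 + 2)) into (((- a) + (-2 + 2)) + 0)
step 5: mul_one (←) rewrites ((- a) + (-2 + 2)) into (((- a) + (-2 + 2)) * 1), now ((((- a) + (-2 + 2)) * 1) + 0)
step 6: add_zero (←) rewrites 0 into (0 + 0), now ((((- a) + (-2 + 2)) * 1) + (0 + 0))
step 7: neg_neg (←) rewrites (((- a) + (-2 + 2)) * 1) into (- (- (((- a) + (-2 + 2)) * 1))), which is E2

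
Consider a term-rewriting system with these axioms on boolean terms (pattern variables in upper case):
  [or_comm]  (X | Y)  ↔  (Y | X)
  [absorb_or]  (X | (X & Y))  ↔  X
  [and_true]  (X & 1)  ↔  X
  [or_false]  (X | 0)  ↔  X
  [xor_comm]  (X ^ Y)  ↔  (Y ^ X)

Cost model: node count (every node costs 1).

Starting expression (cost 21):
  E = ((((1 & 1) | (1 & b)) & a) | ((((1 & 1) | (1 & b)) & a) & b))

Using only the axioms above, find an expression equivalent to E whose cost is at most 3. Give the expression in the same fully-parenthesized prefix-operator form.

step 1: absorb_or (→) rewrites ((((1 & 1) | (1 & b)) & a) | ((((1 & 1) | (1 & b)) & a) & b)) into (((1 & 1) | (1 & b)) & a)
step 2: and_true (→) rewrites (1 & 1) into 1, now ((1 | (1 & b)) & a)
step 3: absorb_or (→) rewrites (1 | (1 & b)) into 1, reaching cost 3 (bound 3)

(1 & a)   [cost 3]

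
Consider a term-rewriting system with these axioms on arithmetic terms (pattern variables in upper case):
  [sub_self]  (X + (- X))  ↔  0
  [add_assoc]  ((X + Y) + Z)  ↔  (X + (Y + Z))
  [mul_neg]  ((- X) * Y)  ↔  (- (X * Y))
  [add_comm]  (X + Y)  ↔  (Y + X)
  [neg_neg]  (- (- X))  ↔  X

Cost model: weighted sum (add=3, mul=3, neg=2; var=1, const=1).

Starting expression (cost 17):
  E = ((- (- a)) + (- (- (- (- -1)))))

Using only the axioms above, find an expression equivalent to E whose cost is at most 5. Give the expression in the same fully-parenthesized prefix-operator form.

(1) (- (- -1))  =[neg_neg →]=  -1    ⊢ ((- (- a)) + (- (- -1)))
(2) (- (- -1))  =[neg_neg →]=  -1    ⊢ ((- (- a)) + -1)
(3) (- (- a))  =[neg_neg →]=  a    ⊢ cost 5, within 5

(a + -1)   [cost 5]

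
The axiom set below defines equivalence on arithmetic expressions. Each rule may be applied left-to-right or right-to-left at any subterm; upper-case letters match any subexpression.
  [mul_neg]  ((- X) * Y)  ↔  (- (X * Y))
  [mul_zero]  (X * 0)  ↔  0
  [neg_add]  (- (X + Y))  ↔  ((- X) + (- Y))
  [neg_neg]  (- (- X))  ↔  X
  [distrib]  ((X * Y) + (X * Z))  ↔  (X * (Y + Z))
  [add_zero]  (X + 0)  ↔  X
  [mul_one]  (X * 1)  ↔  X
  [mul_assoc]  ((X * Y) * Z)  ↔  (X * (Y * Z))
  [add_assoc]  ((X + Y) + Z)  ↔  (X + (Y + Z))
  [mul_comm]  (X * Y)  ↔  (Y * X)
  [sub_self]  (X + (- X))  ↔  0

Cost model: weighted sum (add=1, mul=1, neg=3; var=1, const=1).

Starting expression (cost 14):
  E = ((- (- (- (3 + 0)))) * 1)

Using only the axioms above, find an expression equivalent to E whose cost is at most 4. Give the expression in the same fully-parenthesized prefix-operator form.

1. [mul_one →] ((- (- (- (3 + 0)))) * 1)  →  (- (- (- (3 + 0))))
2. [add_zero →] (3 + 0)  →  3;  E = (- (- (- 3)))
3. [neg_neg →] (- (- (- 3)))  →  (- 3);  cost 4 ≤ 4, done

(- 3)   [cost 4]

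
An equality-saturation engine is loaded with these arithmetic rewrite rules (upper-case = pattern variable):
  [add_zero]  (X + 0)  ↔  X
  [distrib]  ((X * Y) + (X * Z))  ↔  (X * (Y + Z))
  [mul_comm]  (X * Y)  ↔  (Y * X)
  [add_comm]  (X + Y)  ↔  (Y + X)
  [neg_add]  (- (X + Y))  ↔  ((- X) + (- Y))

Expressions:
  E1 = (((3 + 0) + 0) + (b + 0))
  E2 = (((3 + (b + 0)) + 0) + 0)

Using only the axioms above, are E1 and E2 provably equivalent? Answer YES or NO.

YES

step 1: add_zero (→) rewrites (3 + 0) into 3, now ((3 + 0) + (b + 0))
step 2: add_zero (→) rewrites (b + 0) into b, now ((3 + 0) + b)
step 3: add_zero (→) rewrites (3 + 0) into 3, now (3 + b)
step 4: add_zero (←) rewrites (3 + b) into ((3 + b) + 0)
step 5: add_zero (←) rewrites ((3 + b) + 0) into (((3 + b) + 0) + 0)
step 6: add_zero (←) rewrites b into (b + 0), which is E2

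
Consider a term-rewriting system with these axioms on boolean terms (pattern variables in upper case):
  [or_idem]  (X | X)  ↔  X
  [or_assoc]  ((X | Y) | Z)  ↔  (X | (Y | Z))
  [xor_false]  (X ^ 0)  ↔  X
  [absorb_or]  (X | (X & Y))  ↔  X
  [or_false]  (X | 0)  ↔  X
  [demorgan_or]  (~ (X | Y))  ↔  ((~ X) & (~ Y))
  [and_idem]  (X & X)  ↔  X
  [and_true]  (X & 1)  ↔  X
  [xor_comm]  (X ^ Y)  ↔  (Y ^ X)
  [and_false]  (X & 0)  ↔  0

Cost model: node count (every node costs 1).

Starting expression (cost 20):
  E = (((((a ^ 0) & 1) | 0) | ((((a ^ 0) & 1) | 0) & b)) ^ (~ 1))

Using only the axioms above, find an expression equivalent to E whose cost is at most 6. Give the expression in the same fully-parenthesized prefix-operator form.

step 1: absorb_or (→) rewrites ((((a ^ 0) & 1) | 0) | ((((a ^ 0) & 1) | 0) & b)) into (((a ^ 0) & 1) | 0), now ((((a ^ 0) & 1) | 0) ^ (~ 1))
step 2: xor_false (→) rewrites (a ^ 0) into a, now (((a & 1) | 0) ^ (~ 1))
step 3: and_true (→) rewrites (a & 1) into a, reaching cost 6 (bound 6)

((a | 0) ^ (~ 1))   [cost 6]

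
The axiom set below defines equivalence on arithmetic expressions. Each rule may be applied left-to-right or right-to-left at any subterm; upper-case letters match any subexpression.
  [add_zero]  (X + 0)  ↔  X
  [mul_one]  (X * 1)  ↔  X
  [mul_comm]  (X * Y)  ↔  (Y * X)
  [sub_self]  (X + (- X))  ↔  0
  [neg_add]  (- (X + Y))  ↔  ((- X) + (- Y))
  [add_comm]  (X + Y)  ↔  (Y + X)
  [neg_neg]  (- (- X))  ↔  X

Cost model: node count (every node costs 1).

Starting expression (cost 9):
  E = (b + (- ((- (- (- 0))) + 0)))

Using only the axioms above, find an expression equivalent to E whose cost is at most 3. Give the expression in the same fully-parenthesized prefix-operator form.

1. [neg_neg →] (- (- (- 0)))  →  (- 0);  E = (b + (- ((- 0) + 0)))
2. [add_zero →] ((- 0) + 0)  →  (- 0);  E = (b + (- (- 0)))
3. [neg_neg →] (- (- 0))  →  0;  cost 3 ≤ 3, done

(b + 0)   [cost 3]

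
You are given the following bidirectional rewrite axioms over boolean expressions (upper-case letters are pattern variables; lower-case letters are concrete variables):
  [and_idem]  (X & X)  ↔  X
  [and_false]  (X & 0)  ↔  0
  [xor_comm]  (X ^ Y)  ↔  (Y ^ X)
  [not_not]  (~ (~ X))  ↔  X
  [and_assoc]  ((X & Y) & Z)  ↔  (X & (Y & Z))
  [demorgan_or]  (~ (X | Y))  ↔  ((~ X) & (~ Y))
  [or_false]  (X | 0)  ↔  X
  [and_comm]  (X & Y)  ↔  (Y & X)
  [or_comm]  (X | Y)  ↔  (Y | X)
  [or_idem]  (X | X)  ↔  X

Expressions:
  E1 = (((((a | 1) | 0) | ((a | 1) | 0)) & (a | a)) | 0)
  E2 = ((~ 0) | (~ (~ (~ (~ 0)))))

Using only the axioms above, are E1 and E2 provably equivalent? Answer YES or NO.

NO

All listed rules preserve value, hence provable equivalence implies equal values everywhere; look for a separating assignment.
a=0 gives E1 ↦ 0, E2 ↦ 1; values differ ⇒ not provably equivalent.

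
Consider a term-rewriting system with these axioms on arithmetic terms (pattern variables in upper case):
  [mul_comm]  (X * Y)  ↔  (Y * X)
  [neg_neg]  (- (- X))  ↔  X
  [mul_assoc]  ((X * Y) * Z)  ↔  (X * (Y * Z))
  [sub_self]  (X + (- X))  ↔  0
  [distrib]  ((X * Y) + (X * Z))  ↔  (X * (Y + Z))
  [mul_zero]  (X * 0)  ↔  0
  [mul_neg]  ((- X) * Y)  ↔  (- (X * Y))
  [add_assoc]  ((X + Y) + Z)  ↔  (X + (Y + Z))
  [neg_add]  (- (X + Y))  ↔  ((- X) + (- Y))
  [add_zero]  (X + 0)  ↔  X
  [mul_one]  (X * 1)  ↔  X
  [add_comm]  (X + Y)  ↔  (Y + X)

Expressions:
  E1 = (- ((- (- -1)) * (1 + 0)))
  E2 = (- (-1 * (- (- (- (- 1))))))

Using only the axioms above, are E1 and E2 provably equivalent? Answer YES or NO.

YES

(1) (- (- -1))  =[neg_neg →]=  -1    ⊢ (- (-1 * (1 + 0)))
(2) (1 + 0)  =[add_zero →]=  1    ⊢ (- (-1 * 1))
(3) 1  =[neg_neg ←]=  (- (- 1))    ⊢ (- (-1 * (- (- 1))))
(4) 1  =[neg_neg ←]=  (- (- 1))    ⊢ E2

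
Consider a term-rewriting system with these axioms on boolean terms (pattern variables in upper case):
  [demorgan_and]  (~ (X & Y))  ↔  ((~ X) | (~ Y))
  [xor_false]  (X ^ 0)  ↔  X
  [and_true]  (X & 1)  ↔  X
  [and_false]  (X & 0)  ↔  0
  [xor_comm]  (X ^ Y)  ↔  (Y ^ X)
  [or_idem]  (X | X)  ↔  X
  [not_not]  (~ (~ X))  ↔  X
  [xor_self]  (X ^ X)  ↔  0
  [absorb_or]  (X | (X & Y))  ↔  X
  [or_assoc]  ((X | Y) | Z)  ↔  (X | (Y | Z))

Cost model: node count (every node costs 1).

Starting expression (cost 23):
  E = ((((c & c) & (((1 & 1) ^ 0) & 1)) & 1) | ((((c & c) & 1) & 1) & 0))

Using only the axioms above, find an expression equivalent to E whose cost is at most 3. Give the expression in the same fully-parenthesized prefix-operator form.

1. [and_true →] (1 & 1)  →  1;  E = ((((c & c) & ((1 ^ 0) & 1)) & 1) | ((((c & c) & 1) & 1) & 0))
2. [xor_false →] (1 ^ 0)  →  1;  E = ((((c & c) & (1 & 1)) & 1) | ((((c & c) & 1) & 1) & 0))
3. [and_true →] (1 & 1)  →  1;  E = ((((c & c) & 1) & 1) | ((((c & c) & 1) & 1) & 0))
4. [absorb_or →] ((((c & c) & 1) & 1) | ((((c & c) & 1) & 1) & 0))  →  (((c & c) & 1) & 1)
5. [and_true →] (((c & c) & 1) & 1)  →  ((c & c) & 1)
6. [and_true →] ((c & c) & 1)  →  (c & c);  cost 3 ≤ 3, done

(c & c)   [cost 3]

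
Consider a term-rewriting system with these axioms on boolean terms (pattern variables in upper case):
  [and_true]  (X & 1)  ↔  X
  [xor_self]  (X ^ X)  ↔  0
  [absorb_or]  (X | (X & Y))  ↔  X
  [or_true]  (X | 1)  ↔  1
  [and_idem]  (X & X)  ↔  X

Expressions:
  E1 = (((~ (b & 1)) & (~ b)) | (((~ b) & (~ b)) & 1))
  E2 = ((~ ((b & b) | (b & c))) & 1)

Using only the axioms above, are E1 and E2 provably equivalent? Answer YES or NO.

YES

(1) (b & 1)  =[and_true →]=  b    ⊢ (((~ b) & (~ b)) | (((~ b) & (~ b)) & 1))
(2) (((~ b) & (~ b)) | (((~ b) & (~ b)) & 1))  =[absorb_or →]=  ((~ b) & (~ b))
(3) ((~ b) & (~ b))  =[and_idem →]=  (~ b)
(4) (~ b)  =[and_true ←]=  ((~ b) & 1)
(5) b  =[absorb_or ←]=  (b | (b & c))    ⊢ ((~ (b | (b & c))) & 1)
(6) b  =[and_idem ←]=  (b & b)    ⊢ E2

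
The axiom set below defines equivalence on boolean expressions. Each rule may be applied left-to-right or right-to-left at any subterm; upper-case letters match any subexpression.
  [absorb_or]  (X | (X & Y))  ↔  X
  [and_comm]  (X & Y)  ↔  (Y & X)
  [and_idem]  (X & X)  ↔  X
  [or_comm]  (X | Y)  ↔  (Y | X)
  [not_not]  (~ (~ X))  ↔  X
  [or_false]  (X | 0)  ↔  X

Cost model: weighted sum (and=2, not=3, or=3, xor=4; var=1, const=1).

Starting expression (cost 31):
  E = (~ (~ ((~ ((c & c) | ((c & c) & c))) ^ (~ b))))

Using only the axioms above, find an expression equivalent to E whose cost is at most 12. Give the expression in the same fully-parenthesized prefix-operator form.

(1) (~ (~ ((~ ((c & c) | ((c & c) & c))) ^ (~ b))))  =[not_not →]=  ((~ ((c & c) | ((c & c) & c))) ^ (~ b))
(2) ((c & c) | ((c & c) & c))  =[absorb_or →]=  (c & c)    ⊢ ((~ (c & c)) ^ (~ b))
(3) (c & c)  =[and_idem →]=  c    ⊢ cost 12, within 12

((~ c) ^ (~ b))   [cost 12]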